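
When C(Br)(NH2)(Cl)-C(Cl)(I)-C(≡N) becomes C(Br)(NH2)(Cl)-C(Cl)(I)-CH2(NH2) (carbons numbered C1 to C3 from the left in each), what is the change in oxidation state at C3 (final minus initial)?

Before: C3 has 1 bond to C, 3 bonds to N → oxidation state +3.
After: C3 has 1 bond to C, 2 bonds to H, 1 bond to N → oxidation state -1.
Δ = -1 − (+3) = -4, so this is a reduction at C3.

-4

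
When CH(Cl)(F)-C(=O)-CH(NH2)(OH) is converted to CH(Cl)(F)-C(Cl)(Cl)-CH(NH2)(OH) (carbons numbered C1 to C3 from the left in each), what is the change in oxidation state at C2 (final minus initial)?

0

Before: C2 has 2 bonds to C, 2 bonds to O → oxidation state +2.
After: C2 has 2 bonds to C, 2 bonds to Cl → oxidation state +2.
Δ = +2 − (+2) = 0, so no net redox change at C2.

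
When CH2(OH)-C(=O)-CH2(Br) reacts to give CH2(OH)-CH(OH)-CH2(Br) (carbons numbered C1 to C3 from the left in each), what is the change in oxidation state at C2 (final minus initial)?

Before: C2 has 2 bonds to C, 2 bonds to O → oxidation state +2.
After: C2 has 2 bonds to C, 1 bond to H, 1 bond to O → oxidation state 0.
Δ = 0 − (+2) = -2, so this is a reduction at C2.

-2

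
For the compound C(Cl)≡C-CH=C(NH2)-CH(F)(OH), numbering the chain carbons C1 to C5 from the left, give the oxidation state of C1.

Each bond to a more electronegative atom (O, N, halogen) counts +1, each bond to a less electronegative atom (H, metal, B, Si) counts −1, and each C–C bond counts 0.
C1 has a triple bond to C (3×0 = 0), one bond to Cl (+1).
Oxidation state = 0 + 1 = +1.

+1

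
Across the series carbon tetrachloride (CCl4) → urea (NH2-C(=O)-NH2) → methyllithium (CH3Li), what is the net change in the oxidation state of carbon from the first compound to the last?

Carbon oxidation states along the series — carbon tetrachloride: +4, urea: +4, methyllithium: -4.
Net change = -4 − (+4) = -8.

-8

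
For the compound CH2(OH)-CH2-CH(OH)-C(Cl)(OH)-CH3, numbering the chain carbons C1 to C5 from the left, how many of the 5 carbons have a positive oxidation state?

Assign +1 per bond to O/N/halogen, −1 per bond to H or an electropositive element, and 0 per bond to carbon. Tallying each carbon:
C1: 1C, 2H, 1O → 0 − 2 + 1 = -1
C2: 2C, 2H → 0 − 2 = -2
C3: 2C, 1H, 1O → 0 − 1 + 1 = 0
C4: 2C, 1O, 1Cl → 0 + 1 + 1 = +2
C5: 1C, 3H → 0 − 3 = -3
1 carbon (C4) meets the condition.

1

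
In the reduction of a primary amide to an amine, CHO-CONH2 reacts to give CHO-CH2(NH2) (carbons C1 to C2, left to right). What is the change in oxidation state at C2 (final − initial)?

Before: C2 has 1 bond to C, 2 bonds to O, 1 bond to N → oxidation state +3.
After: C2 has 1 bond to C, 2 bonds to H, 1 bond to N → oxidation state -1.
Δ = -1 − (+3) = -4, so this is a reduction at C2.

-4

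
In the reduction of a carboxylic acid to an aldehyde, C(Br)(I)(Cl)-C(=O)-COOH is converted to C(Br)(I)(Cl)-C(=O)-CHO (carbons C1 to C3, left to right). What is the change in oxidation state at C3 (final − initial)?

Before: C3 has 1 bond to C, 3 bonds to O → oxidation state +3.
After: C3 has 1 bond to C, 1 bond to H, 2 bonds to O → oxidation state +1.
Δ = +1 − (+3) = -2, so this is a reduction at C3.

-2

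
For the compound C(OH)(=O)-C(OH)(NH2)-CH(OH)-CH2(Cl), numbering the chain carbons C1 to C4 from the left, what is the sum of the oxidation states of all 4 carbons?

+4

Tallying each carbon's bonds:
C1: 1C, 3O → 0 + 3 = +3
C2: 2C, 1O, 1N → 0 + 1 + 1 = +2
C3: 2C, 1H, 1O → 0 − 1 + 1 = 0
C4: 1C, 2H, 1Cl → 0 − 2 + 1 = -1
Sum = +3 + 2 + 0 − 1 = +4.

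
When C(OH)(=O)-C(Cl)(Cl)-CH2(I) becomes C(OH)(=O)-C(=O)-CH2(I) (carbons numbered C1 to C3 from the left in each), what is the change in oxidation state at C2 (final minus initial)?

0

Before: C2 has 2 bonds to C, 2 bonds to Cl → oxidation state +2.
After: C2 has 2 bonds to C, 2 bonds to O → oxidation state +2.
Δ = +2 − (+2) = 0, so no net redox change at C2.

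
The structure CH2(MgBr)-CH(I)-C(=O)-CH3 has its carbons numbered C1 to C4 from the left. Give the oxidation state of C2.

0

C2 has one bond to C (0), one bond to C (0), one bond to I (+1), one bond to H (-1).
Oxidation state = 0 + 0 + 1 − 1 = 0.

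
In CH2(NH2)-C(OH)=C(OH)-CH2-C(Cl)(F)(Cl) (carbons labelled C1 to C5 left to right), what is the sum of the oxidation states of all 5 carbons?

+2

Assign +1 per bond to O/N/halogen, −1 per bond to H or an electropositive element, and 0 per bond to carbon. Tallying each carbon:
C1: 1C, 2H, 1N → 0 − 2 + 1 = -1
C2: 3C, 1O → 0 + 1 = +1
C3: 3C, 1O → 0 + 1 = +1
C4: 2C, 2H → 0 − 2 = -2
C5: 1C, 1F, 2Cl → 0 + 1 + 2 = +3
Sum = -1 + 1 + 1 − 2 + 3 = +2.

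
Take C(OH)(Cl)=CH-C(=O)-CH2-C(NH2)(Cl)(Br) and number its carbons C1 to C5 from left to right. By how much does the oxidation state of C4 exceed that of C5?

-5

C4: 2C, 2H → 0 − 2 = -2
C5: 1C, 1N, 1Cl, 1Br → 0 + 1 + 1 + 1 = +3
Difference: -2 − (+3) = -5.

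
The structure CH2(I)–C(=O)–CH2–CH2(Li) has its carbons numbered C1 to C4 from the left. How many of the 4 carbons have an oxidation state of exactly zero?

Bonds to more-electronegative neighbours contribute +1 each, bonds to H or metals contribute −1 each, and C–C bonds contribute 0. Tallying each carbon:
C1: 1C, 2H, 1I → 0 − 2 + 1 = -1
C2: 2C, 2O → 0 + 2 = +2
C3: 2C, 2H → 0 − 2 = -2
C4: 1C, 2H, 1Li → 0 − 2 − 1 = -3
0 carbons meet the condition.

0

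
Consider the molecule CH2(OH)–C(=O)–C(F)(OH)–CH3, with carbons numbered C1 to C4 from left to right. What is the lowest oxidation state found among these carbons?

Count +1 for every bond to an atom more electronegative than carbon and −1 for every bond to one less electronegative; C–C bonds are 0. Tallying each carbon:
C1: 1C, 2H, 1O → 0 − 2 + 1 = -1
C2: 2C, 2O → 0 + 2 = +2
C3: 2C, 1O, 1F → 0 + 1 + 1 = +2
C4: 1C, 3H → 0 − 3 = -3
The lowest value is -3.

-3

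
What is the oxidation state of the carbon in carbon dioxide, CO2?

The carbon has a double bond to O (2×+1 = +2), a double bond to O (2×+1 = +2).
Oxidation state = +2 + 2 = +4.

+4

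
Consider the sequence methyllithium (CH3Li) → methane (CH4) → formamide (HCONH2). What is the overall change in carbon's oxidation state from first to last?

Carbon oxidation states along the series — methyllithium: -4, methane: -4, formamide: +2.
Net change = +2 − (-4) = +6.

+6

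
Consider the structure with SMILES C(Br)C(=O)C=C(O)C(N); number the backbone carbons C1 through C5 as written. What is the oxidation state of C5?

-1

Each bond to a more electronegative atom (O, N, halogen) counts +1, each bond to a less electronegative atom (H, metal, B, Si) counts −1, and each C–C bond counts 0.
C5 has one bond to C (0), one bond to H (-1), one bond to N (+1), one bond to H (-1).
Oxidation state = 0 − 1 + 1 − 1 = -1.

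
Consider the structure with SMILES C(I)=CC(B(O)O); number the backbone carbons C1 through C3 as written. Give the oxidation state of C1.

0

Count +1 for every bond to an atom more electronegative than carbon and −1 for every bond to one less electronegative; C–C bonds are 0.
C1 has a double bond to C (2×0 = 0), one bond to H (-1), one bond to I (+1).
Oxidation state = 0 − 1 + 1 = 0.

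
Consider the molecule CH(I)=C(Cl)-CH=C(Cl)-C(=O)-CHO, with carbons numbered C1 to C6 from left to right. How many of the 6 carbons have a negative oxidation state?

1

Tallying each carbon's bonds:
C1: 2C, 1H, 1I → 0 − 1 + 1 = 0
C2: 3C, 1Cl → 0 + 1 = +1
C3: 3C, 1H → 0 − 1 = -1
C4: 3C, 1Cl → 0 + 1 = +1
C5: 2C, 2O → 0 + 2 = +2
C6: 1C, 1H, 2O → 0 − 1 + 2 = +1
1 carbon (C3) meets the condition.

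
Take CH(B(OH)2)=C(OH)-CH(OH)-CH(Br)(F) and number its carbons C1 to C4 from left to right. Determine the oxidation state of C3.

0

Assign +1 per bond to O/N/halogen, −1 per bond to H or an electropositive element, and 0 per bond to carbon.
C3 has one bond to C (0), one bond to C (0), one bond to O (+1), one bond to H (-1).
Oxidation state = 0 + 0 + 1 − 1 = 0.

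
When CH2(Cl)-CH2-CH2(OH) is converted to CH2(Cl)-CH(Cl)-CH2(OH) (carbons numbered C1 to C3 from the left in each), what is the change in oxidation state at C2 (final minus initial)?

Before: C2 has 2 bonds to C, 2 bonds to H → oxidation state -2.
After: C2 has 2 bonds to C, 1 bond to H, 1 bond to Cl → oxidation state 0.
Δ = 0 − (-2) = +2, so this is an oxidation at C2.

+2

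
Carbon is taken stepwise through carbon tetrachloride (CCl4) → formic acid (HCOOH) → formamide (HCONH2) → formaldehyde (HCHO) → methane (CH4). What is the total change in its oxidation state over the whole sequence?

Carbon oxidation states along the series — carbon tetrachloride: +4, formic acid: +2, formamide: +2, formaldehyde: 0, methane: -4.
Net change = -4 − (+4) = -8.

-8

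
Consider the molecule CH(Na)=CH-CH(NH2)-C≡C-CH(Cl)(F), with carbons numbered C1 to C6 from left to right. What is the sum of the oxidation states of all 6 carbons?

Tallying each carbon's bonds:
C1: 2C, 1H, 1Na → 0 − 1 − 1 = -2
C2: 3C, 1H → 0 − 1 = -1
C3: 2C, 1H, 1N → 0 − 1 + 1 = 0
C4: 4C → 0 = 0
C5: 4C → 0 = 0
C6: 1C, 1H, 1F, 1Cl → 0 − 1 + 1 + 1 = +1
Sum = -2 − 1 + 0 + 0 + 0 + 1 = -2.

-2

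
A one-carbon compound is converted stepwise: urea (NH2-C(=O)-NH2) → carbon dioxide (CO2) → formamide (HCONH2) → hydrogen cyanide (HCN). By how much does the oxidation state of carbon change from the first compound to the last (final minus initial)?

Carbon oxidation states along the series — urea: +4, carbon dioxide: +4, formamide: +2, hydrogen cyanide: +2.
Net change = +2 − (+4) = -2.

-2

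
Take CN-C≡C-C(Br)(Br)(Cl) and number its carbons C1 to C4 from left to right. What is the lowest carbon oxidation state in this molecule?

0

Each bond to a more electronegative atom (O, N, halogen) counts +1, each bond to a less electronegative atom (H, metal, B, Si) counts −1, and each C–C bond counts 0. Tallying each carbon:
C1: 1C, 3N → 0 + 3 = +3
C2: 4C → 0 = 0
C3: 4C → 0 = 0
C4: 1C, 1Cl, 2Br → 0 + 1 + 2 = +3
The lowest value is 0.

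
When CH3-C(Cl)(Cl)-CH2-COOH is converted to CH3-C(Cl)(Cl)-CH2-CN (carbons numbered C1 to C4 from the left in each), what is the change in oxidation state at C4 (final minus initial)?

Before: C4 has 1 bond to C, 3 bonds to O → oxidation state +3.
After: C4 has 1 bond to C, 3 bonds to N → oxidation state +3.
Δ = +3 − (+3) = 0, so no net redox change at C4.

0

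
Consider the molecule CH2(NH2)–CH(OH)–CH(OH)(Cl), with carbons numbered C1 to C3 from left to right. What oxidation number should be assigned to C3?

+1

Each bond to a more electronegative atom (O, N, halogen) counts +1, each bond to a less electronegative atom (H, metal, B, Si) counts −1, and each C–C bond counts 0.
C3 has one bond to C (0), one bond to H (-1), one bond to O (+1), one bond to Cl (+1).
Oxidation state = 0 − 1 + 1 + 1 = +1.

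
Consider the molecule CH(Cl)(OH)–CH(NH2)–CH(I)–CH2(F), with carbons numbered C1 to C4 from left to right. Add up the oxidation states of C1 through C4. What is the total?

0

Tallying each carbon's bonds:
C1: 1C, 1H, 1O, 1Cl → 0 − 1 + 1 + 1 = +1
C2: 2C, 1H, 1N → 0 − 1 + 1 = 0
C3: 2C, 1H, 1I → 0 − 1 + 1 = 0
C4: 1C, 2H, 1F → 0 − 2 + 1 = -1
Sum = +1 + 0 + 0 − 1 = 0.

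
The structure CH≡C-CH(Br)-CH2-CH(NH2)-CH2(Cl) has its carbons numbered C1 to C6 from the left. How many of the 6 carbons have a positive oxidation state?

0

Tallying each carbon's bonds:
C1: 3C, 1H → 0 − 1 = -1
C2: 4C → 0 = 0
C3: 2C, 1H, 1Br → 0 − 1 + 1 = 0
C4: 2C, 2H → 0 − 2 = -2
C5: 2C, 1H, 1N → 0 − 1 + 1 = 0
C6: 1C, 2H, 1Cl → 0 − 2 + 1 = -1
0 carbons meet the condition.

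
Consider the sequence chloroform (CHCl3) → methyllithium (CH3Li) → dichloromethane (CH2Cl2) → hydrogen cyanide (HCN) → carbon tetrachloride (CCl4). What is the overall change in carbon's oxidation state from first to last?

+2

Carbon oxidation states along the series — chloroform: +2, methyllithium: -4, dichloromethane: 0, hydrogen cyanide: +2, carbon tetrachloride: +4.
Net change = +4 − (+2) = +2.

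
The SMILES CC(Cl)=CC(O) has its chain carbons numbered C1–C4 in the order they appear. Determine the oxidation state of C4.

-1

C4 has one bond to C (0), one bond to H (-1), one bond to O (+1), one bond to H (-1).
Oxidation state = 0 − 1 + 1 − 1 = -1.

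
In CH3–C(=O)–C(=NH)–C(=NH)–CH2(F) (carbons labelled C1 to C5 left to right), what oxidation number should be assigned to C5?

-1

Bonds to more-electronegative neighbours contribute +1 each, bonds to H or metals contribute −1 each, and C–C bonds contribute 0.
C5 has one bond to C (0), one bond to H (-1), one bond to H (-1), one bond to F (+1).
Oxidation state = 0 − 1 − 1 + 1 = -1.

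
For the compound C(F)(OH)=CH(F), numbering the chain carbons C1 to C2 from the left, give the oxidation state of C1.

C1 has a double bond to C (2×0 = 0), one bond to F (+1), one bond to O (+1).
Oxidation state = 0 + 1 + 1 = +2.

+2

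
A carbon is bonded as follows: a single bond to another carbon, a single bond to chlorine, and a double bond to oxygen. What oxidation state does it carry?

+3

The carbon has one bond to C (0), one bond to Cl (+1), a double bond to O (2×+1 = +2).
Oxidation state = 0 + 1 + 2 = +3.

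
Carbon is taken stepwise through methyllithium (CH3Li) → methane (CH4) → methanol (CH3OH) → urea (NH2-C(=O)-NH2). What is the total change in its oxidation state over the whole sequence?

+8

Carbon oxidation states along the series — methyllithium: -4, methane: -4, methanol: -2, urea: +4.
Net change = +4 − (-4) = +8.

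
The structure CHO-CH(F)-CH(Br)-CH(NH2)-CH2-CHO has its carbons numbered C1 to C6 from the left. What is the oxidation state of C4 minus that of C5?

+2

C4: 2C, 1H, 1N → 0 − 1 + 1 = 0
C5: 2C, 2H → 0 − 2 = -2
Difference: 0 − (-2) = +2.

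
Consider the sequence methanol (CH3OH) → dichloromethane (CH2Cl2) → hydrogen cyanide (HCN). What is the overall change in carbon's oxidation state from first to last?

Carbon oxidation states along the series — methanol: -2, dichloromethane: 0, hydrogen cyanide: +2.
Net change = +2 − (-2) = +4.

+4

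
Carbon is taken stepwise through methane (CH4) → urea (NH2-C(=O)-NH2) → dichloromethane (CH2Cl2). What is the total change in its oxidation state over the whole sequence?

+4

Carbon oxidation states along the series — methane: -4, urea: +4, dichloromethane: 0.
Net change = 0 − (-4) = +4.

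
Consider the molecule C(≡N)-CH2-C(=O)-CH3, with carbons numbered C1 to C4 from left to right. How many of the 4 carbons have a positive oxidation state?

Tallying each carbon's bonds:
C1: 1C, 3N → 0 + 3 = +3
C2: 2C, 2H → 0 − 2 = -2
C3: 2C, 2O → 0 + 2 = +2
C4: 1C, 3H → 0 − 3 = -3
2 carbons (C1, C3) meet the condition.

2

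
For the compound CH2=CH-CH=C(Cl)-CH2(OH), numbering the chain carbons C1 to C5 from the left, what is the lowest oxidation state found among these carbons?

Assign +1 per bond to O/N/halogen, −1 per bond to H or an electropositive element, and 0 per bond to carbon. Tallying each carbon:
C1: 2C, 2H → 0 − 2 = -2
C2: 3C, 1H → 0 − 1 = -1
C3: 3C, 1H → 0 − 1 = -1
C4: 3C, 1Cl → 0 + 1 = +1
C5: 1C, 2H, 1O → 0 − 2 + 1 = -1
The lowest value is -2.

-2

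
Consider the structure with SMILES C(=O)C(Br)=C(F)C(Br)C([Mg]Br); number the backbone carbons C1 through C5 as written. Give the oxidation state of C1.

+1

Bonds to more-electronegative neighbours contribute +1 each, bonds to H or metals contribute −1 each, and C–C bonds contribute 0.
C1 has one bond to C (0), one bond to H (-1), a double bond to O (2×+1 = +2).
Oxidation state = 0 − 1 + 2 = +1.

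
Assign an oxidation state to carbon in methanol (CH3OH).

-2

The carbon has one bond to H (-1), one bond to H (-1), one bond to H (-1), one bond to O (+1).
Oxidation state = -1 − 1 − 1 + 1 = -2.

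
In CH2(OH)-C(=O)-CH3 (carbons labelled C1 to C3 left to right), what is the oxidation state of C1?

-1

Count +1 for every bond to an atom more electronegative than carbon and −1 for every bond to one less electronegative; C–C bonds are 0.
C1 has one bond to C (0), one bond to O (+1), one bond to H (-1), one bond to H (-1).
Oxidation state = 0 + 1 − 1 − 1 = -1.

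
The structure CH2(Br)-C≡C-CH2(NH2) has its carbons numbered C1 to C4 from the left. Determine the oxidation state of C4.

-1

Each bond to a more electronegative atom (O, N, halogen) counts +1, each bond to a less electronegative atom (H, metal, B, Si) counts −1, and each C–C bond counts 0.
C4 has one bond to C (0), one bond to N (+1), one bond to H (-1), one bond to H (-1).
Oxidation state = 0 + 1 − 1 − 1 = -1.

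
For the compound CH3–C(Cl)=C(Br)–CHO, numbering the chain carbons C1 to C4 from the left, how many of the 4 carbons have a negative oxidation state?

Tallying each carbon's bonds:
C1: 1C, 3H → 0 − 3 = -3
C2: 3C, 1Cl → 0 + 1 = +1
C3: 3C, 1Br → 0 + 1 = +1
C4: 1C, 1H, 2O → 0 − 1 + 2 = +1
1 carbon (C1) meets the condition.

1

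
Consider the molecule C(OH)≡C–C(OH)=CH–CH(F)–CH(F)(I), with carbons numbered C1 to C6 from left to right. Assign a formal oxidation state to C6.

+1

Each bond to a more electronegative atom (O, N, halogen) counts +1, each bond to a less electronegative atom (H, metal, B, Si) counts −1, and each C–C bond counts 0.
C6 has one bond to C (0), one bond to F (+1), one bond to I (+1), one bond to H (-1).
Oxidation state = 0 + 1 + 1 − 1 = +1.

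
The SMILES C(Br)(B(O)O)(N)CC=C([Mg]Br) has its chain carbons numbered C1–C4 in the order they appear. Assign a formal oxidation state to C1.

+1

Each bond to a more electronegative atom (O, N, halogen) counts +1, each bond to a less electronegative atom (H, metal, B, Si) counts −1, and each C–C bond counts 0.
C1 has one bond to C (0), one bond to Br (+1), one bond to B (-1), one bond to N (+1).
Oxidation state = 0 + 1 − 1 + 1 = +1.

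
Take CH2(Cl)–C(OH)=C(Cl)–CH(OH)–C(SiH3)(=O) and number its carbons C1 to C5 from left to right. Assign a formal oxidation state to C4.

0

Assign +1 per bond to O/N/halogen, −1 per bond to H or an electropositive element, and 0 per bond to carbon.
C4 has one bond to C (0), one bond to C (0), one bond to O (+1), one bond to H (-1).
Oxidation state = 0 + 0 + 1 − 1 = 0.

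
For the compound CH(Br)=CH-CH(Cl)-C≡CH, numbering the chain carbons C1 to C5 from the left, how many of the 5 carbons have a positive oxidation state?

Assign +1 per bond to O/N/halogen, −1 per bond to H or an electropositive element, and 0 per bond to carbon. Tallying each carbon:
C1: 2C, 1H, 1Br → 0 − 1 + 1 = 0
C2: 3C, 1H → 0 − 1 = -1
C3: 2C, 1H, 1Cl → 0 − 1 + 1 = 0
C4: 4C → 0 = 0
C5: 3C, 1H → 0 − 1 = -1
0 carbons meet the condition.

0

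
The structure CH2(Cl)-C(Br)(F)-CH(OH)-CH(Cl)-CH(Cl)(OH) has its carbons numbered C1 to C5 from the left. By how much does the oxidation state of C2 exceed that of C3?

+2

C2: 2C, 1F, 1Br → 0 + 1 + 1 = +2
C3: 2C, 1H, 1O → 0 − 1 + 1 = 0
Difference: +2 − (0) = +2.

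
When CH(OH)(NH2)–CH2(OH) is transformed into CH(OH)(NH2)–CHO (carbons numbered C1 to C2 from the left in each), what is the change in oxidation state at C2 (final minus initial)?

+2

Before: C2 has 1 bond to C, 2 bonds to H, 1 bond to O → oxidation state -1.
After: C2 has 1 bond to C, 1 bond to H, 2 bonds to O → oxidation state +1.
Δ = +1 − (-1) = +2, so this is an oxidation at C2.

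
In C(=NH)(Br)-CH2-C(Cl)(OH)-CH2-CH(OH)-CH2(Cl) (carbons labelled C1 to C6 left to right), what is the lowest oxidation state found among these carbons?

Assign +1 per bond to O/N/halogen, −1 per bond to H or an electropositive element, and 0 per bond to carbon. Tallying each carbon:
C1: 1C, 2N, 1Br → 0 + 2 + 1 = +3
C2: 2C, 2H → 0 − 2 = -2
C3: 2C, 1O, 1Cl → 0 + 1 + 1 = +2
C4: 2C, 2H → 0 − 2 = -2
C5: 2C, 1H, 1O → 0 − 1 + 1 = 0
C6: 1C, 2H, 1Cl → 0 − 2 + 1 = -1
The lowest value is -2.

-2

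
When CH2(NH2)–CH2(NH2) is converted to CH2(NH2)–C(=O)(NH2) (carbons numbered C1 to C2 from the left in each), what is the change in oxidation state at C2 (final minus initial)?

Before: C2 has 1 bond to C, 2 bonds to H, 1 bond to N → oxidation state -1.
After: C2 has 1 bond to C, 2 bonds to O, 1 bond to N → oxidation state +3.
Δ = +3 − (-1) = +4, so this is an oxidation at C2.

+4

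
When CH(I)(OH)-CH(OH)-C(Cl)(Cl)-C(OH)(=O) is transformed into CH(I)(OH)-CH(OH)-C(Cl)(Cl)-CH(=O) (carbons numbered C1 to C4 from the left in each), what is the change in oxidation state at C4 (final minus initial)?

Before: C4 has 1 bond to C, 3 bonds to O → oxidation state +3.
After: C4 has 1 bond to C, 1 bond to H, 2 bonds to O → oxidation state +1.
Δ = +1 − (+3) = -2, so this is a reduction at C4.

-2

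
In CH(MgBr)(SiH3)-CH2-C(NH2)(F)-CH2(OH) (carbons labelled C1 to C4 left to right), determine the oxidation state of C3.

C3 has one bond to C (0), one bond to C (0), one bond to N (+1), one bond to F (+1).
Oxidation state = 0 + 0 + 1 + 1 = +2.

+2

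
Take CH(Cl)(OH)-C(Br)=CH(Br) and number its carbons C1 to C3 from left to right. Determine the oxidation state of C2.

+1

C2 has one bond to C (0), a double bond to C (2×0 = 0), one bond to Br (+1).
Oxidation state = 0 + 0 + 1 = +1.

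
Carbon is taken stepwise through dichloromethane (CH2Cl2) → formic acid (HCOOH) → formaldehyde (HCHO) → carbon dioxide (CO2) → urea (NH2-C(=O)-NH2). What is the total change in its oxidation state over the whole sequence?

Carbon oxidation states along the series — dichloromethane: 0, formic acid: +2, formaldehyde: 0, carbon dioxide: +4, urea: +4.
Net change = +4 − (0) = +4.

+4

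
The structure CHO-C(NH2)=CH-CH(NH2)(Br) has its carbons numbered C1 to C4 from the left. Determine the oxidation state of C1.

Count +1 for every bond to an atom more electronegative than carbon and −1 for every bond to one less electronegative; C–C bonds are 0.
C1 has one bond to C (0), a double bond to O (2×+1 = +2), one bond to H (-1).
Oxidation state = 0 + 2 − 1 = +1.

+1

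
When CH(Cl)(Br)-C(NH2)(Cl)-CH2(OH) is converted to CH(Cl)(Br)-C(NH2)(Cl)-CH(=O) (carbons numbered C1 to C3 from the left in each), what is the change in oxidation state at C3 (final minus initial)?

Before: C3 has 1 bond to C, 2 bonds to H, 1 bond to O → oxidation state -1.
After: C3 has 1 bond to C, 1 bond to H, 2 bonds to O → oxidation state +1.
Δ = +1 − (-1) = +2, so this is an oxidation at C3.

+2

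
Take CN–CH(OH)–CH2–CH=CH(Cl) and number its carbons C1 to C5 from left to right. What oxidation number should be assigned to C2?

Count +1 for every bond to an atom more electronegative than carbon and −1 for every bond to one less electronegative; C–C bonds are 0.
C2 has one bond to C (0), one bond to C (0), one bond to H (-1), one bond to O (+1).
Oxidation state = 0 + 0 − 1 + 1 = 0.

0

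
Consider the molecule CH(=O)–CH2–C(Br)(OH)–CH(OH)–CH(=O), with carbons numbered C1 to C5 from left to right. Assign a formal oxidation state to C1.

C1 has one bond to C (0), a double bond to O (2×+1 = +2), one bond to H (-1).
Oxidation state = 0 + 2 − 1 = +1.

+1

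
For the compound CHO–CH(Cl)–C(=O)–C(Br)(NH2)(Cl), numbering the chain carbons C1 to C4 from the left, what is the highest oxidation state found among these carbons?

Tallying each carbon's bonds:
C1: 1C, 1H, 2O → 0 − 1 + 2 = +1
C2: 2C, 1H, 1Cl → 0 − 1 + 1 = 0
C3: 2C, 2O → 0 + 2 = +2
C4: 1C, 1N, 1Cl, 1Br → 0 + 1 + 1 + 1 = +3
The highest value is +3.

+3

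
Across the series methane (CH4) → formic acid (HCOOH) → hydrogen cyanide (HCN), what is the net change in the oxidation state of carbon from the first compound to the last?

+6

Carbon oxidation states along the series — methane: -4, formic acid: +2, hydrogen cyanide: +2.
Net change = +2 − (-4) = +6.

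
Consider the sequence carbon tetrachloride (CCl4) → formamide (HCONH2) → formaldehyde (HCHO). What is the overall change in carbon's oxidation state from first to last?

-4

Carbon oxidation states along the series — carbon tetrachloride: +4, formamide: +2, formaldehyde: 0.
Net change = 0 − (+4) = -4.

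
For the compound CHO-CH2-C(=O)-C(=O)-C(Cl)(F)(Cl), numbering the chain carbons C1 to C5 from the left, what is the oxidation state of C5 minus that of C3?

+1

C5: 1C, 1F, 2Cl → 0 + 1 + 2 = +3
C3: 2C, 2O → 0 + 2 = +2
Difference: +3 − (+2) = +1.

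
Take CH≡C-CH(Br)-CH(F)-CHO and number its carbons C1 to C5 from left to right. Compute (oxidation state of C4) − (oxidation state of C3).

0

C4: 2C, 1H, 1F → 0 − 1 + 1 = 0
C3: 2C, 1H, 1Br → 0 − 1 + 1 = 0
Difference: 0 − (0) = 0.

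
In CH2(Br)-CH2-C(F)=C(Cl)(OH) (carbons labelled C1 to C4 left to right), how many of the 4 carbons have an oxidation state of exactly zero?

Each bond to a more electronegative atom (O, N, halogen) counts +1, each bond to a less electronegative atom (H, metal, B, Si) counts −1, and each C–C bond counts 0. Tallying each carbon:
C1: 1C, 2H, 1Br → 0 − 2 + 1 = -1
C2: 2C, 2H → 0 − 2 = -2
C3: 3C, 1F → 0 + 1 = +1
C4: 2C, 1O, 1Cl → 0 + 1 + 1 = +2
0 carbons meet the condition.

0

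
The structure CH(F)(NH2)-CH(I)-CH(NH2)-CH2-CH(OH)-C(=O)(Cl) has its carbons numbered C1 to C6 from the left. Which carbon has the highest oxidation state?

C6

Assign +1 per bond to O/N/halogen, −1 per bond to H or an electropositive element, and 0 per bond to carbon. Tallying each carbon:
C1: 1C, 1H, 1N, 1F → 0 − 1 + 1 + 1 = +1
C2: 2C, 1H, 1I → 0 − 1 + 1 = 0
C3: 2C, 1H, 1N → 0 − 1 + 1 = 0
C4: 2C, 2H → 0 − 2 = -2
C5: 2C, 1H, 1O → 0 − 1 + 1 = 0
C6: 1C, 2O, 1Cl → 0 + 2 + 1 = +3
The most oxidised carbon is C6 at +3.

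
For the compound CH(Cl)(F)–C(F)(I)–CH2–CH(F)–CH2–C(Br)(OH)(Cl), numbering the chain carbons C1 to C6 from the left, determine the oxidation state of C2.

Assign +1 per bond to O/N/halogen, −1 per bond to H or an electropositive element, and 0 per bond to carbon.
C2 has one bond to C (0), one bond to C (0), one bond to F (+1), one bond to I (+1).
Oxidation state = 0 + 0 + 1 + 1 = +2.

+2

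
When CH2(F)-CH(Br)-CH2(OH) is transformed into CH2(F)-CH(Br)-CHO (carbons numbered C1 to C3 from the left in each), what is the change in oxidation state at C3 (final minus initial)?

Before: C3 has 1 bond to C, 2 bonds to H, 1 bond to O → oxidation state -1.
After: C3 has 1 bond to C, 1 bond to H, 2 bonds to O → oxidation state +1.
Δ = +1 − (-1) = +2, so this is an oxidation at C3.

+2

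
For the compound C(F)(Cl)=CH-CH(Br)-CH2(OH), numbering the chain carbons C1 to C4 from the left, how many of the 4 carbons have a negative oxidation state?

2

Count +1 for every bond to an atom more electronegative than carbon and −1 for every bond to one less electronegative; C–C bonds are 0. Tallying each carbon:
C1: 2C, 1F, 1Cl → 0 + 1 + 1 = +2
C2: 3C, 1H → 0 − 1 = -1
C3: 2C, 1H, 1Br → 0 − 1 + 1 = 0
C4: 1C, 2H, 1O → 0 − 2 + 1 = -1
2 carbons (C2, C4) meet the condition.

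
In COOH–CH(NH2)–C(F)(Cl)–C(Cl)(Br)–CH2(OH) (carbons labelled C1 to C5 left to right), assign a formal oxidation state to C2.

C2 has one bond to C (0), one bond to C (0), one bond to N (+1), one bond to H (-1).
Oxidation state = 0 + 0 + 1 − 1 = 0.

0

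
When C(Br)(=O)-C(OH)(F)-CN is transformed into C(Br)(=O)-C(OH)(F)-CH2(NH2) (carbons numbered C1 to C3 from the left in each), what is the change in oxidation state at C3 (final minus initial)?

-4

Before: C3 has 1 bond to C, 3 bonds to N → oxidation state +3.
After: C3 has 1 bond to C, 2 bonds to H, 1 bond to N → oxidation state -1.
Δ = -1 − (+3) = -4, so this is a reduction at C3.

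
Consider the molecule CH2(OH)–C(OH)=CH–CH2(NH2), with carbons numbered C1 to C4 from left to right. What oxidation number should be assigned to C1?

-1

Bonds to more-electronegative neighbours contribute +1 each, bonds to H or metals contribute −1 each, and C–C bonds contribute 0.
C1 has one bond to C (0), one bond to H (-1), one bond to O (+1), one bond to H (-1).
Oxidation state = 0 − 1 + 1 − 1 = -1.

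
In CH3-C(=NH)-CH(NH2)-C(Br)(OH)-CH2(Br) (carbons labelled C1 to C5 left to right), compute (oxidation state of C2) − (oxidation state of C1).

+5

C2: 2C, 2N → 0 + 2 = +2
C1: 1C, 3H → 0 − 3 = -3
Difference: +2 − (-3) = +5.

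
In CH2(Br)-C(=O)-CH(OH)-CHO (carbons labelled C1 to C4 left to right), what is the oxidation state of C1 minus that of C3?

-1

C1: 1C, 2H, 1Br → 0 − 2 + 1 = -1
C3: 2C, 1H, 1O → 0 − 1 + 1 = 0
Difference: -1 − (0) = -1.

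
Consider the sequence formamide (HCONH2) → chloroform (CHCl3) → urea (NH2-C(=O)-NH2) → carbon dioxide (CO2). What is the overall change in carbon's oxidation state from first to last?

+2

Carbon oxidation states along the series — formamide: +2, chloroform: +2, urea: +4, carbon dioxide: +4.
Net change = +4 − (+2) = +2.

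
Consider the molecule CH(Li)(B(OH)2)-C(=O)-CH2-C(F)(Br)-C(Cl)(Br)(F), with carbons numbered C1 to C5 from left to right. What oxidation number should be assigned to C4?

+2

C4 has one bond to C (0), one bond to C (0), one bond to F (+1), one bond to Br (+1).
Oxidation state = 0 + 0 + 1 + 1 = +2.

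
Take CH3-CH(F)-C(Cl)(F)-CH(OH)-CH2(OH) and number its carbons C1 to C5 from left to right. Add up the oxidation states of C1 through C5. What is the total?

-2

Tallying each carbon's bonds:
C1: 1C, 3H → 0 − 3 = -3
C2: 2C, 1H, 1F → 0 − 1 + 1 = 0
C3: 2C, 1F, 1Cl → 0 + 1 + 1 = +2
C4: 2C, 1H, 1O → 0 − 1 + 1 = 0
C5: 1C, 2H, 1O → 0 − 2 + 1 = -1
Sum = -3 + 0 + 2 + 0 − 1 = -2.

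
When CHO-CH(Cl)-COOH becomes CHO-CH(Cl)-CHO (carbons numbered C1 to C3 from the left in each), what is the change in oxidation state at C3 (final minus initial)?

-2

Before: C3 has 1 bond to C, 3 bonds to O → oxidation state +3.
After: C3 has 1 bond to C, 1 bond to H, 2 bonds to O → oxidation state +1.
Δ = +1 − (+3) = -2, so this is a reduction at C3.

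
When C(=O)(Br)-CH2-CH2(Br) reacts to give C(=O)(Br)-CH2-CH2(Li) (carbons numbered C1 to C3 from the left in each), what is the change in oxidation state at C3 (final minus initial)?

-2

Before: C3 has 1 bond to C, 2 bonds to H, 1 bond to Br → oxidation state -1.
After: C3 has 1 bond to C, 2 bonds to H, 1 bond to Li → oxidation state -3.
Δ = -3 − (-1) = -2, so this is a reduction at C3.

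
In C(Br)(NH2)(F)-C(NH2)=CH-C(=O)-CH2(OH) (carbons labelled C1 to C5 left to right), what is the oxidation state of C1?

+3

Count +1 for every bond to an atom more electronegative than carbon and −1 for every bond to one less electronegative; C–C bonds are 0.
C1 has one bond to C (0), one bond to Br (+1), one bond to N (+1), one bond to F (+1).
Oxidation state = 0 + 1 + 1 + 1 = +3.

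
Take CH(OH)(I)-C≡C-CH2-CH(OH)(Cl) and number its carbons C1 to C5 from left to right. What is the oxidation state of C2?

C2 has one bond to C (0), a triple bond to C (3×0 = 0).
Oxidation state = 0 + 0 = 0.

0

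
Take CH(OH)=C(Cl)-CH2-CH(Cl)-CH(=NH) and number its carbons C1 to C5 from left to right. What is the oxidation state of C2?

+1

C2 has a double bond to C (2×0 = 0), one bond to C (0), one bond to Cl (+1).
Oxidation state = 0 + 0 + 1 = +1.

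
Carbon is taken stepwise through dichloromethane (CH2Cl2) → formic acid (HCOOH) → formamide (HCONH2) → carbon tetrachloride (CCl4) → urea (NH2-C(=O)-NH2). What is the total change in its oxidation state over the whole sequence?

+4

Carbon oxidation states along the series — dichloromethane: 0, formic acid: +2, formamide: +2, carbon tetrachloride: +4, urea: +4.
Net change = +4 − (0) = +4.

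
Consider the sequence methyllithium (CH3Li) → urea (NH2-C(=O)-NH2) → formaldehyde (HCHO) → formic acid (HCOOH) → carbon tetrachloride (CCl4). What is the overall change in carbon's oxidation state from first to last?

Carbon oxidation states along the series — methyllithium: -4, urea: +4, formaldehyde: 0, formic acid: +2, carbon tetrachloride: +4.
Net change = +4 − (-4) = +8.

+8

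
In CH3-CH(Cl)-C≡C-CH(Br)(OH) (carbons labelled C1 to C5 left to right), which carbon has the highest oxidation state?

Assign +1 per bond to O/N/halogen, −1 per bond to H or an electropositive element, and 0 per bond to carbon. Tallying each carbon:
C1: 1C, 3H → 0 − 3 = -3
C2: 2C, 1H, 1Cl → 0 − 1 + 1 = 0
C3: 4C → 0 = 0
C4: 4C → 0 = 0
C5: 1C, 1H, 1O, 1Br → 0 − 1 + 1 + 1 = +1
The most oxidised carbon is C5 at +1.

C5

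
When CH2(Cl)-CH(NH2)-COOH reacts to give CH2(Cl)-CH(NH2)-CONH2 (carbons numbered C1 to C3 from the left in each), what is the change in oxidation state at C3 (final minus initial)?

0

Before: C3 has 1 bond to C, 3 bonds to O → oxidation state +3.
After: C3 has 1 bond to C, 2 bonds to O, 1 bond to N → oxidation state +3.
Δ = +3 − (+3) = 0, so no net redox change at C3.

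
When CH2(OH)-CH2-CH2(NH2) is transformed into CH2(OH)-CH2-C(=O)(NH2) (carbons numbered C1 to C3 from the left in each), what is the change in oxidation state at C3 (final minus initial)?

Before: C3 has 1 bond to C, 2 bonds to H, 1 bond to N → oxidation state -1.
After: C3 has 1 bond to C, 2 bonds to O, 1 bond to N → oxidation state +3.
Δ = +3 − (-1) = +4, so this is an oxidation at C3.

+4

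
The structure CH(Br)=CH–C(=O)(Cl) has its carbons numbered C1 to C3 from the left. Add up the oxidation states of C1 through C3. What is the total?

Count +1 for every bond to an atom more electronegative than carbon and −1 for every bond to one less electronegative; C–C bonds are 0. Tallying each carbon:
C1: 2C, 1H, 1Br → 0 − 1 + 1 = 0
C2: 3C, 1H → 0 − 1 = -1
C3: 1C, 2O, 1Cl → 0 + 2 + 1 = +3
Sum = 0 − 1 + 3 = +2.

+2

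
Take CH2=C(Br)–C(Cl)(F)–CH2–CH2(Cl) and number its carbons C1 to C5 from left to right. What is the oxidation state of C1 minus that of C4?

C1: 2C, 2H → 0 − 2 = -2
C4: 2C, 2H → 0 − 2 = -2
Difference: -2 − (-2) = 0.

0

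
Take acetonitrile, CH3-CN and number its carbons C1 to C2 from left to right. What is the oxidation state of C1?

-3

C1 has one bond to H (-1), one bond to H (-1), one bond to H (-1), one bond to C (0).
Oxidation state = -1 − 1 − 1 + 0 = -3.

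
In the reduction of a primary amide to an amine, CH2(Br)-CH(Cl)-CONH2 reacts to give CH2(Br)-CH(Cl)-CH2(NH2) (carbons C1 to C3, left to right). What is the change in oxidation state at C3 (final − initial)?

-4

Before: C3 has 1 bond to C, 2 bonds to O, 1 bond to N → oxidation state +3.
After: C3 has 1 bond to C, 2 bonds to H, 1 bond to N → oxidation state -1.
Δ = -1 − (+3) = -4, so this is a reduction at C3.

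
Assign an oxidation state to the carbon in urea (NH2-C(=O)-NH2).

+4

The carbon has one bond to N (+1), a double bond to O (2×+1 = +2), one bond to N (+1).
Oxidation state = +1 + 2 + 1 = +4.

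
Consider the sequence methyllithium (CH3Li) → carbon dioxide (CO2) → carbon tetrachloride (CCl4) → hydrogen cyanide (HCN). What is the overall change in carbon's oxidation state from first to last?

Carbon oxidation states along the series — methyllithium: -4, carbon dioxide: +4, carbon tetrachloride: +4, hydrogen cyanide: +2.
Net change = +2 − (-4) = +6.

+6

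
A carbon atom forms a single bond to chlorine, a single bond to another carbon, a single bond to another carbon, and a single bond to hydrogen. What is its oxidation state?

The carbon has one bond to C (0), one bond to C (0), one bond to Cl (+1), one bond to H (-1).
Oxidation state = 0 + 0 + 1 − 1 = 0.

0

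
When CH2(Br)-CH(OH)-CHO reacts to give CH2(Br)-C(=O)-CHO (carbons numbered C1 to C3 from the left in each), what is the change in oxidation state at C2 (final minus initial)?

Before: C2 has 2 bonds to C, 1 bond to H, 1 bond to O → oxidation state 0.
After: C2 has 2 bonds to C, 2 bonds to O → oxidation state +2.
Δ = +2 − (0) = +2, so this is an oxidation at C2.

+2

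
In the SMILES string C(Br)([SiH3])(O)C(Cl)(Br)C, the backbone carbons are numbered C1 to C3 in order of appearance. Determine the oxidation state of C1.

C1 has one bond to C (0), one bond to Br (+1), one bond to Si (-1), one bond to O (+1).
Oxidation state = 0 + 1 − 1 + 1 = +1.

+1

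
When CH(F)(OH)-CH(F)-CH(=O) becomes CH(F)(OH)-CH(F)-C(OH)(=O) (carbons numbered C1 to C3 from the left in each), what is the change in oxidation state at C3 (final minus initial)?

Before: C3 has 1 bond to C, 1 bond to H, 2 bonds to O → oxidation state +1.
After: C3 has 1 bond to C, 3 bonds to O → oxidation state +3.
Δ = +3 − (+1) = +2, so this is an oxidation at C3.

+2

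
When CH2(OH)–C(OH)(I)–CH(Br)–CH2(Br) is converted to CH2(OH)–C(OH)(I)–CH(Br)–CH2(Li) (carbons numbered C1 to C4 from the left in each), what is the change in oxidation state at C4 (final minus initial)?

Before: C4 has 1 bond to C, 2 bonds to H, 1 bond to Br → oxidation state -1.
After: C4 has 1 bond to C, 2 bonds to H, 1 bond to Li → oxidation state -3.
Δ = -3 − (-1) = -2, so this is a reduction at C4.

-2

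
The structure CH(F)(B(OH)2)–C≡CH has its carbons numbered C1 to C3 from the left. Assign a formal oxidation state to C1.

Count +1 for every bond to an atom more electronegative than carbon and −1 for every bond to one less electronegative; C–C bonds are 0.
C1 has one bond to C (0), one bond to F (+1), one bond to B (-1), one bond to H (-1).
Oxidation state = 0 + 1 − 1 − 1 = -1.

-1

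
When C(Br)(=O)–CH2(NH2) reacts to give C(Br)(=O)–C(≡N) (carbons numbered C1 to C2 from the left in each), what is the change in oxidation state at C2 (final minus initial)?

Before: C2 has 1 bond to C, 2 bonds to H, 1 bond to N → oxidation state -1.
After: C2 has 1 bond to C, 3 bonds to N → oxidation state +3.
Δ = +3 − (-1) = +4, so this is an oxidation at C2.

+4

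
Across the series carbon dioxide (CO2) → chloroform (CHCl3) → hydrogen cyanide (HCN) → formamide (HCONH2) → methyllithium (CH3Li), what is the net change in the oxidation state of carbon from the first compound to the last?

Carbon oxidation states along the series — carbon dioxide: +4, chloroform: +2, hydrogen cyanide: +2, formamide: +2, methyllithium: -4.
Net change = -4 − (+4) = -8.

-8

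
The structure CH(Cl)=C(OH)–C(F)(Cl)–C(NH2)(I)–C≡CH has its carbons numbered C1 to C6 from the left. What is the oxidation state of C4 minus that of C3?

0

C4: 2C, 1N, 1I → 0 + 1 + 1 = +2
C3: 2C, 1F, 1Cl → 0 + 1 + 1 = +2
Difference: +2 − (+2) = 0.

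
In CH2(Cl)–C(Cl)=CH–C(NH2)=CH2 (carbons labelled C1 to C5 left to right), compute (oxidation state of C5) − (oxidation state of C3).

C5: 2C, 2H → 0 − 2 = -2
C3: 3C, 1H → 0 − 1 = -1
Difference: -2 − (-1) = -1.

-1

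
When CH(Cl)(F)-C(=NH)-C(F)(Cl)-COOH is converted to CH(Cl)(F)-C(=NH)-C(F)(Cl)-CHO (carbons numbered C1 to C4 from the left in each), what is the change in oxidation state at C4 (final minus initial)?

-2

Before: C4 has 1 bond to C, 3 bonds to O → oxidation state +3.
After: C4 has 1 bond to C, 1 bond to H, 2 bonds to O → oxidation state +1.
Δ = +1 − (+3) = -2, so this is a reduction at C4.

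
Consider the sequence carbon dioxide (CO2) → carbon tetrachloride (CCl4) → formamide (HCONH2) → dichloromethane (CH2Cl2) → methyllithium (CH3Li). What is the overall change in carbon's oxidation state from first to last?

Carbon oxidation states along the series — carbon dioxide: +4, carbon tetrachloride: +4, formamide: +2, dichloromethane: 0, methyllithium: -4.
Net change = -4 − (+4) = -8.

-8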